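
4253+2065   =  6318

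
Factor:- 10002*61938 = -2^2*3^4*31^1 *37^1*1667^1 = -  619503876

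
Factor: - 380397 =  - 3^1 * 23^1*37^1  *149^1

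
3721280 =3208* 1160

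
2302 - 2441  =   - 139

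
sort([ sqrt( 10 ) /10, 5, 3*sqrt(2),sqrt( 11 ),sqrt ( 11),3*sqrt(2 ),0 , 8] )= [ 0,sqrt( 10) /10, sqrt( 11),sqrt(11),3 * sqrt(2),3*sqrt(2 ), 5,8]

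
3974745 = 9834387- 5859642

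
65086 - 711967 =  - 646881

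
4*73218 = 292872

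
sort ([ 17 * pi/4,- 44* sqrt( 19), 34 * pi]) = [-44*sqrt( 19), 17 * pi/4,34*pi]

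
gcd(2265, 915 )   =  15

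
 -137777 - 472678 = - 610455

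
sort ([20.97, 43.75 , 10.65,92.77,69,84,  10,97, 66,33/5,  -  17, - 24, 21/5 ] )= [  -  24,  -  17,21/5 , 33/5, 10,10.65,20.97, 43.75,66,69, 84, 92.77,97 ] 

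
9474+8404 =17878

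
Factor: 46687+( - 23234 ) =47^1*499^1 = 23453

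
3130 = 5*626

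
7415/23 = 7415/23  =  322.39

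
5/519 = 5/519 = 0.01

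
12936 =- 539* (-24 )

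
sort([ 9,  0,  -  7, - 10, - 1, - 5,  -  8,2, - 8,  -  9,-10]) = [ - 10, - 10, - 9, - 8,-8,  -  7, - 5,  -  1, 0,2,9] 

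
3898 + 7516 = 11414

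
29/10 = 2 + 9/10=2.90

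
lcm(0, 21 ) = 0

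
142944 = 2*71472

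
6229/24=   6229/24 =259.54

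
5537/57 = 5537/57 = 97.14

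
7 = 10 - 3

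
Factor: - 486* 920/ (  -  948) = 37260/79 = 2^2*3^4*5^1 * 23^1*79^ (  -  1 ) 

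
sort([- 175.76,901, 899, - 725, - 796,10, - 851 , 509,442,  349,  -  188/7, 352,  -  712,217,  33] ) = [ - 851, - 796, - 725, - 712,-175.76,- 188/7,10,33  ,  217,349, 352,442, 509,899,901] 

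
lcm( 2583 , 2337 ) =49077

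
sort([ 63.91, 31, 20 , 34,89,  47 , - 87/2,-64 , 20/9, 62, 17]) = [ - 64, - 87/2, 20/9,17, 20 , 31, 34, 47, 62, 63.91,89 ]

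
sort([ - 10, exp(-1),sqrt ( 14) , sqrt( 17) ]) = [ - 10,exp(-1),sqrt (14), sqrt( 17) ] 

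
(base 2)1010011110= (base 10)670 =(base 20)1da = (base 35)j5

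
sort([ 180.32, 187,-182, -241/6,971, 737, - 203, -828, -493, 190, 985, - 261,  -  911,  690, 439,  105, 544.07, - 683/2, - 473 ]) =[ - 911,  -  828, - 493,-473 ,-683/2, -261, - 203,-182 , - 241/6,  105, 180.32, 187  ,  190,  439, 544.07, 690, 737, 971,985] 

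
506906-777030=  - 270124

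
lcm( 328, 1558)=6232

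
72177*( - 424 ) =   -  30603048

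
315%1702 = 315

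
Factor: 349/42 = 2^( -1)*3^( - 1)*7^( - 1)*349^1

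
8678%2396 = 1490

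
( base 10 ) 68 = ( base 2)1000100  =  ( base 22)32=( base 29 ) 2A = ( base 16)44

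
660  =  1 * 660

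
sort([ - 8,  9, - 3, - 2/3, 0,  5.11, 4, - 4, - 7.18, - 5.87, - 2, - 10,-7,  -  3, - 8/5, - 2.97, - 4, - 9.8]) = [  -  10, - 9.8, - 8 , - 7.18, - 7, - 5.87, - 4, - 4,  -  3, - 3, - 2.97,  -  2, - 8/5, - 2/3, 0, 4, 5.11,9 ] 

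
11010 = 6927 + 4083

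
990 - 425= 565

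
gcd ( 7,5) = 1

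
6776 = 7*968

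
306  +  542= 848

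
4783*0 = 0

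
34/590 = 17/295 = 0.06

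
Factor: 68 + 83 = 151^1 = 151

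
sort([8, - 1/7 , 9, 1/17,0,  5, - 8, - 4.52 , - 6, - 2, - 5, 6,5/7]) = [ - 8, - 6, - 5, - 4.52, - 2, - 1/7,  0, 1/17,5/7, 5,6,8, 9 ] 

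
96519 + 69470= 165989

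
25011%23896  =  1115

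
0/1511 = 0 = 0.00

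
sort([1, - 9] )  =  [ - 9, 1] 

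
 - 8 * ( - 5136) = 41088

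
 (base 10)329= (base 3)110012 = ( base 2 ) 101001001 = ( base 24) dh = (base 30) AT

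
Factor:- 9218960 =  - 2^4 * 5^1*115237^1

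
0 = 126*0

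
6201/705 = 2067/235 = 8.80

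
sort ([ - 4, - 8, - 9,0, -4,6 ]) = [ - 9, - 8, - 4, - 4, 0, 6]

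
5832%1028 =692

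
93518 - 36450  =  57068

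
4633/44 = 105  +  13/44 = 105.30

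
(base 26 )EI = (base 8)576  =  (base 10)382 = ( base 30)CM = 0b101111110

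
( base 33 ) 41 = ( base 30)4d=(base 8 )205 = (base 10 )133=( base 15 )8d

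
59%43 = 16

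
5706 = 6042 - 336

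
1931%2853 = 1931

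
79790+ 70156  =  149946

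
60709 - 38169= 22540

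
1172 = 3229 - 2057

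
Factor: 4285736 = 2^3*7^2*13^1*29^2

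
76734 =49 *1566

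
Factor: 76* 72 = 2^5 * 3^2*19^1  =  5472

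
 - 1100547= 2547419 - 3647966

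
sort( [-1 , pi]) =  [  -  1, pi] 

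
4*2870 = 11480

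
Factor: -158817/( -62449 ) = 3^1*167^1*197^(  -  1)  =  501/197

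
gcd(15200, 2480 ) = 80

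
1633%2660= 1633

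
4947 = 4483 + 464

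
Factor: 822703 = 7^1* 117529^1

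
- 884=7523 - 8407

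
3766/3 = 1255 + 1/3 =1255.33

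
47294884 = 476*99359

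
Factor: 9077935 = 5^1 * 1815587^1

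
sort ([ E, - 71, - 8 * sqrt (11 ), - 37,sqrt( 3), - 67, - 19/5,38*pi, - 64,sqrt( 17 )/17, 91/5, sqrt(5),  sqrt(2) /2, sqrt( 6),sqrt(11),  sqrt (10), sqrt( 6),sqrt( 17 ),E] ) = [ - 71, - 67, - 64, - 37, - 8*sqrt( 11), -19/5, sqrt ( 17 ) /17,sqrt( 2)/2 , sqrt(3 ) , sqrt(5), sqrt( 6),sqrt(6 ), E, E,  sqrt( 10 ), sqrt( 11 ),sqrt( 17), 91/5,38*pi ] 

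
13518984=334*40476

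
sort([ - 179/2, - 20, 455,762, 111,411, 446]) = [-179/2, - 20,111, 411,446,455, 762 ]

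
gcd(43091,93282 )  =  1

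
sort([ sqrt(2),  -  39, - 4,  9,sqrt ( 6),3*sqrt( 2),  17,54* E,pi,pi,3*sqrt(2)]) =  [-39, - 4, sqrt(2),sqrt( 6 ),pi, pi, 3 * sqrt( 2),3*sqrt(2), 9,17,54*E ]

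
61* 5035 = 307135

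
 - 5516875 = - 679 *8125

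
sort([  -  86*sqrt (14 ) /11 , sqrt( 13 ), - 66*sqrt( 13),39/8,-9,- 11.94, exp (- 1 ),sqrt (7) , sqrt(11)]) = [-66 * sqrt( 13),-86*sqrt (14 ) /11, - 11.94, - 9, exp (  -  1 ), sqrt( 7 ), sqrt( 11),  sqrt(13),39/8]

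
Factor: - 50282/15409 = - 62/19 =-2^1*19^( - 1 )*31^1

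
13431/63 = 213 + 4/21 =213.19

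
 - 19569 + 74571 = 55002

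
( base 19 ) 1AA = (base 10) 561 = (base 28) k1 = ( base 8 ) 1061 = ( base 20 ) 181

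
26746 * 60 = 1604760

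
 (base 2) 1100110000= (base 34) o0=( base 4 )30300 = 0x330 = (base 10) 816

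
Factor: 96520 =2^3*5^1*19^1*127^1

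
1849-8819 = -6970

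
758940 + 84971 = 843911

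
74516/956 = 77  +  226/239 = 77.95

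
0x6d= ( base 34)37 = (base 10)109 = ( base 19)5e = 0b1101101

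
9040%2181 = 316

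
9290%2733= 1091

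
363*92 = 33396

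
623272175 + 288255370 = 911527545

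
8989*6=53934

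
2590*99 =256410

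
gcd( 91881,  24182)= 1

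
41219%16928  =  7363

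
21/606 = 7/202 = 0.03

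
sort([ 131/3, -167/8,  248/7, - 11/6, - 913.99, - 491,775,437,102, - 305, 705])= [ - 913.99, - 491, - 305, - 167/8,-11/6, 248/7,131/3,102,437,705 , 775 ] 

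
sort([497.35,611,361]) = [ 361,  497.35, 611 ] 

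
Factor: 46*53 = 2438=2^1*23^1*53^1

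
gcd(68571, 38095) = 7619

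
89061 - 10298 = 78763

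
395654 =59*6706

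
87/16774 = 87/16774 = 0.01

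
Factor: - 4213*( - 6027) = 25391751 = 3^1*7^2*11^1*41^1*383^1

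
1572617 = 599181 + 973436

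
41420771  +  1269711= 42690482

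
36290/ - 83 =  -  36290/83 = - 437.23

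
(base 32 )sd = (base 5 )12114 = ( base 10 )909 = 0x38d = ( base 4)32031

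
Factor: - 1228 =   -  2^2*307^1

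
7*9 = 63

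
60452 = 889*68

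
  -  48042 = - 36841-11201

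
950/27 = 35+5/27 =35.19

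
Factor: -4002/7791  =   - 1334/2597= -2^1*7^ ( -2)*23^1*29^1*53^( - 1) 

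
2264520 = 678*3340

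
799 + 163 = 962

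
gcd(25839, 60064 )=1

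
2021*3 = 6063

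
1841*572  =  1053052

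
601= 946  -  345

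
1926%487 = 465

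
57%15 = 12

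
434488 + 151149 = 585637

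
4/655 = 4/655  =  0.01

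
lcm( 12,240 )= 240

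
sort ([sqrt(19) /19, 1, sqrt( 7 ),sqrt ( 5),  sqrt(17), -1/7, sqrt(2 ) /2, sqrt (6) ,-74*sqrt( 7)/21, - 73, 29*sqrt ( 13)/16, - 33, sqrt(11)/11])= [ - 73,- 33, - 74*sqrt( 7) /21 , - 1/7, sqrt( 19 ) /19 , sqrt( 11)/11, sqrt(2 )/2, 1, sqrt( 5),sqrt(6 ),sqrt ( 7),  sqrt (17),  29*sqrt( 13) /16 ]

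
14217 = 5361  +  8856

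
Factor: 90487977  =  3^1*31^1 *37^1*26297^1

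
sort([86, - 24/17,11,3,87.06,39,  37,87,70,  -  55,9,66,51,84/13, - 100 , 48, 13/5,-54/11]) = [ - 100 ,-55,  -  54/11, - 24/17,13/5,3,84/13  ,  9 , 11,37,39,48,51,  66,70,86,87, 87.06 ] 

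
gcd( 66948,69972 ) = 84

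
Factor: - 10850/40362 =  - 25/93 = - 3^(-1)*5^2* 31^( - 1) 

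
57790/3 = 57790/3 = 19263.33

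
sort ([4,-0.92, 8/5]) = [ - 0.92,8/5,4 ]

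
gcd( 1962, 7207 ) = 1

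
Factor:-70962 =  - 2^1*3^1*11827^1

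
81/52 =1 + 29/52 =1.56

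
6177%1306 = 953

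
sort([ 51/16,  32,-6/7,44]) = [ - 6/7,  51/16,32, 44]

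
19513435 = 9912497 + 9600938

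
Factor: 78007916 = 2^2*7^1*2785997^1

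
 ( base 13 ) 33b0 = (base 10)7241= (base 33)6LE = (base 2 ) 1110001001001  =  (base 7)30053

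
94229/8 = 11778 + 5/8= 11778.62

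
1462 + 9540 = 11002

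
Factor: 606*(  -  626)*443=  - 168054708 = - 2^2 * 3^1 *101^1*313^1*443^1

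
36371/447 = 81 + 164/447 = 81.37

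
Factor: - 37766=-2^1*23^1 *821^1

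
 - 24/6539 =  - 1 + 6515/6539= - 0.00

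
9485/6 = 9485/6 = 1580.83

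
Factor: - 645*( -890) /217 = 2^1*3^1* 5^2*7^( - 1)*31^(- 1)  *  43^1*89^1 = 574050/217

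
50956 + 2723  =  53679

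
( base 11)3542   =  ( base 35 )3RO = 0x1224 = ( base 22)9d2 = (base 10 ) 4644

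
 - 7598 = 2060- 9658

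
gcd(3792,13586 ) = 2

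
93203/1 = 93203 = 93203.00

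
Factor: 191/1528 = 1/8 = 2^( - 3) 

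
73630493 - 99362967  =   - 25732474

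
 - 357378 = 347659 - 705037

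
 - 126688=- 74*1712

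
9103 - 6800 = 2303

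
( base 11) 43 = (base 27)1k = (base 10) 47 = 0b101111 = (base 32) 1F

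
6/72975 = 2/24325 = 0.00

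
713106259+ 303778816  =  1016885075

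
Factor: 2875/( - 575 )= - 5= - 5^1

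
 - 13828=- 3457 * 4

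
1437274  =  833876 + 603398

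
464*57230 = 26554720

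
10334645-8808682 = 1525963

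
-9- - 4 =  -5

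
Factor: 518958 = 2^1*3^2*11^1*2621^1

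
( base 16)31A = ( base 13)491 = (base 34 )NC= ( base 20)1je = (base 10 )794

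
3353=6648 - 3295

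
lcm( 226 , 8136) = 8136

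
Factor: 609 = 3^1*7^1*29^1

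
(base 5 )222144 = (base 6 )100035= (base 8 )17167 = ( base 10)7799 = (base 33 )75B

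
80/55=1+5/11 = 1.45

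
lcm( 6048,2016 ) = 6048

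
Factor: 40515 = 3^1*5^1*37^1*73^1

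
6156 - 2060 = 4096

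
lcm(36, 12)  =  36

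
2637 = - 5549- - 8186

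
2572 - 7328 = -4756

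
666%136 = 122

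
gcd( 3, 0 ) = 3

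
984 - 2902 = -1918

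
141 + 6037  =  6178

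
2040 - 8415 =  - 6375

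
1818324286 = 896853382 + 921470904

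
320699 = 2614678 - 2293979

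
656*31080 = 20388480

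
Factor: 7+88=95  =  5^1*19^1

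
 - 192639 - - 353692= 161053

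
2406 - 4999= - 2593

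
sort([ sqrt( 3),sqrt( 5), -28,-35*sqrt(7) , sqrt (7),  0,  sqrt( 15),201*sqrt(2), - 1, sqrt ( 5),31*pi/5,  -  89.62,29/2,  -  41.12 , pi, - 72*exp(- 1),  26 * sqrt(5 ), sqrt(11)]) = [-35*sqrt( 7 ), - 89.62, - 41.12,-28, - 72*exp( - 1 ), - 1, 0,sqrt(3), sqrt(5),  sqrt(5),sqrt( 7 ), pi, sqrt(11),sqrt( 15),  29/2,31*pi/5 , 26*sqrt(  5),  201*sqrt(2) ] 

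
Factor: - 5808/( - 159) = 2^4*11^2*53^( - 1 ) = 1936/53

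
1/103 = 1/103 = 0.01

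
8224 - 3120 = 5104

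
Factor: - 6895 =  - 5^1*7^1*197^1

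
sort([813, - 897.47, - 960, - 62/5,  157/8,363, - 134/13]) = [-960, - 897.47, - 62/5, - 134/13, 157/8,363, 813] 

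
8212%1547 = 477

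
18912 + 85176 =104088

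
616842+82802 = 699644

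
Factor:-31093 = -17^1 * 31^1*59^1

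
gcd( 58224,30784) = 16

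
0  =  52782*0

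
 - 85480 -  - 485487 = 400007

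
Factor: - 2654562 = - 2^1*3^1*43^1 * 10289^1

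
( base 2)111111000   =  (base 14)280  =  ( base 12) 360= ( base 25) k4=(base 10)504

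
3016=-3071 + 6087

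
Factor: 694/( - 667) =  - 2^1*23^( - 1)  *29^(  -  1) * 347^1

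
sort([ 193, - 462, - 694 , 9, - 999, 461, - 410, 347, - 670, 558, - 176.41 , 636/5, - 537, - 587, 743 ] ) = [ - 999, - 694, - 670, - 587 , - 537 , -462, - 410, - 176.41, 9,636/5 , 193, 347,  461,558, 743]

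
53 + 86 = 139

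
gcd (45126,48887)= 1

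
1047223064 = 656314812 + 390908252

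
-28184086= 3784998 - 31969084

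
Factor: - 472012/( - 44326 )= 394/37 = 2^1*37^( - 1)*197^1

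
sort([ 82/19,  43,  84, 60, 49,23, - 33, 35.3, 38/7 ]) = [-33, 82/19,38/7 , 23, 35.3, 43 , 49, 60, 84 ]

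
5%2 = 1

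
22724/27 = 22724/27= 841.63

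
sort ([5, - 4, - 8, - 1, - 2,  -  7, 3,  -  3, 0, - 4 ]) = [-8,-7,-4,  -  4, - 3,  -  2 ,-1, 0,3,  5 ]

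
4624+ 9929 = 14553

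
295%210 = 85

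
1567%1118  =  449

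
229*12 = 2748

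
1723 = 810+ 913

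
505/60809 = 505/60809= 0.01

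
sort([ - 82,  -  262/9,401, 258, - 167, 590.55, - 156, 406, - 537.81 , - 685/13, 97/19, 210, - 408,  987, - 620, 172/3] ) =[ - 620, - 537.81, - 408, - 167, - 156 , - 82,-685/13, - 262/9,97/19,172/3,210, 258, 401,  406,590.55, 987]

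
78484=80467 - 1983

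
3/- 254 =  - 3/254 = -0.01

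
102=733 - 631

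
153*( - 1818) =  - 278154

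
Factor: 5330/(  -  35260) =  - 13/86 = - 2^(- 1 )*13^1*43^( -1 )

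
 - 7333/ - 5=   1466+ 3/5 =1466.60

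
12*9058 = 108696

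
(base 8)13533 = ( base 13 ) 294c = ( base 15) 1b89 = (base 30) 6j9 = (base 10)5979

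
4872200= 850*5732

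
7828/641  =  12  +  136/641  =  12.21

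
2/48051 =2/48051 =0.00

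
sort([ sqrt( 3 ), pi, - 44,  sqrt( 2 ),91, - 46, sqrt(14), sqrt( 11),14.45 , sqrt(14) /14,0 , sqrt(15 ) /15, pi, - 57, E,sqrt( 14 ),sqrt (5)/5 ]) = [ - 57, - 46, - 44, 0,sqrt (15) /15,  sqrt(14 )/14, sqrt (5 )/5, sqrt( 2 ), sqrt(3) , E,  pi,pi,  sqrt(11 ),sqrt( 14 ),  sqrt(14 ),14.45 , 91] 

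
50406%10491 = 8442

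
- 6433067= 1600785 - 8033852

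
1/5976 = 1/5976   =  0.00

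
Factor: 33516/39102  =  2^1*3^1*7^( - 1 )= 6/7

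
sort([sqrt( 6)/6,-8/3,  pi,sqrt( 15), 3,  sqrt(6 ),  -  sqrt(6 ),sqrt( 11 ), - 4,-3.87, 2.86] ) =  [ - 4,-3.87,- 8/3,  -  sqrt( 6 ),  sqrt ( 6 ) /6, sqrt( 6 ),  2.86, 3,pi, sqrt( 11 ),sqrt( 15 ) ] 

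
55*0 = 0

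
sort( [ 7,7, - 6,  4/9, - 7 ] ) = [ - 7,-6,4/9, 7,7]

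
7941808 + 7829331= 15771139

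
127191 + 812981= 940172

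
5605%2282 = 1041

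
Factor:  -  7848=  - 2^3*3^2*109^1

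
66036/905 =72+ 876/905 = 72.97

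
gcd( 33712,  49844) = 4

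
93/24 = 31/8 = 3.88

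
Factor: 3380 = 2^2*5^1*13^2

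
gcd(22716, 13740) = 12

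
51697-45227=6470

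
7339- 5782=1557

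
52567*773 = 40634291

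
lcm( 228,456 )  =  456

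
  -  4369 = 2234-6603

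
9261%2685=1206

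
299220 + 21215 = 320435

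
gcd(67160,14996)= 92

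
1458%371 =345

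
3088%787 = 727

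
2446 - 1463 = 983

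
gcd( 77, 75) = 1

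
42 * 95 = 3990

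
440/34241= 440/34241  =  0.01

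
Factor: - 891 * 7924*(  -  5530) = 39043370520=2^3*3^4*5^1*7^2*11^1 * 79^1*283^1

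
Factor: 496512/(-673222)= - 2^6*3^2 * 11^( - 1) * 71^(-1) =- 576/781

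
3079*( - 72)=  - 221688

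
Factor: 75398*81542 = 2^2* 37699^1*40771^1= 6148103716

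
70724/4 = 17681 = 17681.00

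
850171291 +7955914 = 858127205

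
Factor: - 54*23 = -1242 = - 2^1*3^3*23^1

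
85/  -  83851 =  - 1+83766/83851=-0.00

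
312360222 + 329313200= 641673422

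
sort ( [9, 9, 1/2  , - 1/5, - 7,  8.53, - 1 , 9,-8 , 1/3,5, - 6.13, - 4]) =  [ - 8 , - 7,-6.13, - 4, - 1, - 1/5,1/3, 1/2,5, 8.53,  9,9 , 9 ] 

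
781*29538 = 23069178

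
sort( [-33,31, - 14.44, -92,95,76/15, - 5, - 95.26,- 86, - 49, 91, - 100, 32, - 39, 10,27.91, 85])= [ - 100, - 95.26,-92, - 86,-49, - 39, - 33,-14.44, - 5, 76/15, 10, 27.91, 31,32, 85, 91, 95]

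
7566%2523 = 2520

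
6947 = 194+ 6753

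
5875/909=6 + 421/909 = 6.46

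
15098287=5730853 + 9367434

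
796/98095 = 796/98095 = 0.01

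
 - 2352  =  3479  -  5831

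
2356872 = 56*42087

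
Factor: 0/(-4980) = 0 = 0^1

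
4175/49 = 85 + 10/49 = 85.20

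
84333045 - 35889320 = 48443725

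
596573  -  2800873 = - 2204300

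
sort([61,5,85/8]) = [ 5, 85/8, 61 ]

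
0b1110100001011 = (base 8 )16413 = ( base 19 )11b6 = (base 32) 78b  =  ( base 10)7435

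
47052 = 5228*9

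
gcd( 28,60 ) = 4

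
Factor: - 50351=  - 7^1*7193^1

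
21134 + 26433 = 47567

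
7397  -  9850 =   -  2453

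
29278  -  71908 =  - 42630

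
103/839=103/839 = 0.12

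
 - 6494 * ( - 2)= 12988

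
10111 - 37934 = - 27823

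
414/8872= 207/4436 = 0.05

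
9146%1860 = 1706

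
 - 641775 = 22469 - 664244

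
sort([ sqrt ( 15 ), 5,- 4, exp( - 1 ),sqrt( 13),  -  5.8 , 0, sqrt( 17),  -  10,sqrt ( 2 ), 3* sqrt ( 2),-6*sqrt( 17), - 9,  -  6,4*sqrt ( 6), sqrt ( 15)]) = [ - 6*sqrt( 17), - 10, - 9, - 6, -5.8, - 4, 0,exp( -1 ), sqrt(2)  ,  sqrt( 13 ), sqrt( 15 ), sqrt(15), sqrt(17 ), 3 * sqrt ( 2 ), 5,4*sqrt (6 )]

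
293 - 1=292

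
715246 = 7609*94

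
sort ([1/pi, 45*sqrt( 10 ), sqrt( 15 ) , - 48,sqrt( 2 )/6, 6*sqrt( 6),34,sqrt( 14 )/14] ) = [ - 48,  sqrt (2)/6, sqrt ( 14) /14,  1/pi, sqrt( 15 ),  6*sqrt( 6),34,45*sqrt( 10 )]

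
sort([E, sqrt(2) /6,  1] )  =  [sqrt( 2 ) /6,1,E ]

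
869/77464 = 869/77464  =  0.01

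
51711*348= 17995428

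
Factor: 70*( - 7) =- 2^1*5^1*7^2  =  - 490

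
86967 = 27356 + 59611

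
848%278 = 14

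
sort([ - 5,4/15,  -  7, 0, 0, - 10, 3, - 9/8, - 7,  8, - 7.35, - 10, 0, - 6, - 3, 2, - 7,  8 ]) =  [ - 10, - 10 ,  -  7.35,-7 , - 7, - 7,-6, - 5, - 3, - 9/8,0,0,0,4/15,  2,3,8,  8] 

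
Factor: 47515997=1193^1 * 39829^1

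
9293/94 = 98 + 81/94 = 98.86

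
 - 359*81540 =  - 29272860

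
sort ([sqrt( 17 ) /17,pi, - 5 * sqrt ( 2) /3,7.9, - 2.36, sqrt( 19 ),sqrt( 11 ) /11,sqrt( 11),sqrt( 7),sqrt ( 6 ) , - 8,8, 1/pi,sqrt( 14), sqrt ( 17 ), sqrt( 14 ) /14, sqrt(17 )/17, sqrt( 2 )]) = [ - 8, - 2.36, - 5 * sqrt (2) /3 , sqrt(17 ) /17,sqrt ( 17 ) /17, sqrt(14 ) /14,sqrt(11)/11,1/pi,sqrt( 2 ), sqrt (6 ),sqrt( 7),pi,  sqrt( 11 ),sqrt ( 14),sqrt(17 ),sqrt( 19),7.9,8]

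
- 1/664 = -1/664 = -0.00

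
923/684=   1 + 239/684= 1.35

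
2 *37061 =74122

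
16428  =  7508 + 8920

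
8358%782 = 538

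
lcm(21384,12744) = 1261656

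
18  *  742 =13356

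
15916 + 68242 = 84158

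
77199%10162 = 6065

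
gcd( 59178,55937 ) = 7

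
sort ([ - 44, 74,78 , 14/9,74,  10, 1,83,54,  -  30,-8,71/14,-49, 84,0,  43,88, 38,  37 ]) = [-49,-44, - 30, - 8,0,1,  14/9,71/14,10, 37, 38,43 , 54,74,74,78,83,84,88 ] 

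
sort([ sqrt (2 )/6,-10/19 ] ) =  [-10/19,sqrt ( 2 ) /6]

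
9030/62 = 4515/31 = 145.65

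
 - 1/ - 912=1/912 = 0.00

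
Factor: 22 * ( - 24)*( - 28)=14784  =  2^6*3^1 * 7^1*11^1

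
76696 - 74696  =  2000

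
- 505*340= - 171700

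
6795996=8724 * 779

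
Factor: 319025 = 5^2*7^1*1823^1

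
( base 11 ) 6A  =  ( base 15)51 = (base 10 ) 76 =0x4C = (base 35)26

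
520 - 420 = 100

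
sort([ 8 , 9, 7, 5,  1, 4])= [ 1, 4,5,7,8,9]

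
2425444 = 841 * 2884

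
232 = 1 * 232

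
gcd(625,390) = 5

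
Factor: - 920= - 2^3*5^1*23^1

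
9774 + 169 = 9943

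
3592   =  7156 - 3564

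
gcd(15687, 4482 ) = 2241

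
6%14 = 6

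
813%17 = 14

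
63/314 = 63/314 = 0.20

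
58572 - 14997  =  43575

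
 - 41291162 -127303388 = -168594550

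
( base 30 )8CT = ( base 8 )16645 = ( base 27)AB2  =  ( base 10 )7589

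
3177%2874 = 303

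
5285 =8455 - 3170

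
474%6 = 0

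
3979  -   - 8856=12835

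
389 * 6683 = 2599687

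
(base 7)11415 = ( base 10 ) 2952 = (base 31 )327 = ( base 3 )11001100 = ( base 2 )101110001000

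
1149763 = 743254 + 406509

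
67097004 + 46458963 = 113555967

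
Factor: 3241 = 7^1 * 463^1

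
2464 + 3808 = 6272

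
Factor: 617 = 617^1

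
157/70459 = 157/70459 = 0.00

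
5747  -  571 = 5176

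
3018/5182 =1509/2591=   0.58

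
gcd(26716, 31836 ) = 4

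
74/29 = 2+16/29 = 2.55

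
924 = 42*22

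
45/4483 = 45/4483= 0.01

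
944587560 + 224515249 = 1169102809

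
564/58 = 282/29 = 9.72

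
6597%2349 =1899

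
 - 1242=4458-5700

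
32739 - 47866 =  - 15127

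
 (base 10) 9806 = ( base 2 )10011001001110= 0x264E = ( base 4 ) 2121032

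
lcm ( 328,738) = 2952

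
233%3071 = 233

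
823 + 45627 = 46450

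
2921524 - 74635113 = -71713589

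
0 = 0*47898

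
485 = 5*97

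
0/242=0 =0.00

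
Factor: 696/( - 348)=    - 2^1 = - 2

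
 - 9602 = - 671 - 8931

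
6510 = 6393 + 117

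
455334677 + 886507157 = 1341841834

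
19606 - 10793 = 8813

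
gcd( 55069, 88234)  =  1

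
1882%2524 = 1882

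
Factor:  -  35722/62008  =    -  53/92 =-2^( - 2 ) * 23^( - 1) * 53^1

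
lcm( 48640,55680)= 4231680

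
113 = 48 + 65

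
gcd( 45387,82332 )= 9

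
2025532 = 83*24404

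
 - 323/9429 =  - 323/9429 = - 0.03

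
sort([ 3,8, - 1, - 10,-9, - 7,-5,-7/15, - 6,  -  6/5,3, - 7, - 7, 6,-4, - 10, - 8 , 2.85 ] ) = [  -  10, - 10, - 9, - 8, - 7, - 7, - 7, - 6 ,  -  5,-4,  -  6/5,-1 , - 7/15, 2.85,3 , 3, 6,  8]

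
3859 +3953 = 7812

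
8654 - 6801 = 1853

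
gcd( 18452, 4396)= 28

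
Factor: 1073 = 29^1*37^1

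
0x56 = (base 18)4e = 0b1010110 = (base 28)32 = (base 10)86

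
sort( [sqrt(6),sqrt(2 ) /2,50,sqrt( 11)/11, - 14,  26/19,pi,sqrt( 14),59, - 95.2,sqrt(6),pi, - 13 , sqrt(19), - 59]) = [ - 95.2, - 59, - 14, - 13, sqrt( 11)/11, sqrt(2 )/2, 26/19,  sqrt( 6),sqrt(6 ),pi, pi, sqrt( 14 ),sqrt(19 ), 50, 59 ] 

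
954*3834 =3657636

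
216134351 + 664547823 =880682174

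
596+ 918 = 1514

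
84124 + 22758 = 106882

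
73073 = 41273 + 31800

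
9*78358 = 705222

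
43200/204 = 3600/17 = 211.76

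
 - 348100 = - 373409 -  - 25309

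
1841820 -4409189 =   -  2567369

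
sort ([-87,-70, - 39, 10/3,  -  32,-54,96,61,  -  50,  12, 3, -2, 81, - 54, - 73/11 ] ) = [-87, -70, - 54,-54,-50, - 39,  -  32, - 73/11, - 2,3,10/3, 12,61,81, 96]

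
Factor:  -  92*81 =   -  2^2*3^4*23^1= - 7452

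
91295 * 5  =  456475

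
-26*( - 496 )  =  12896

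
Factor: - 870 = -2^1*3^1 * 5^1*29^1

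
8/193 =8/193 = 0.04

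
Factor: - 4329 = - 3^2*13^1*37^1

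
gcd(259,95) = 1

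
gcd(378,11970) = 126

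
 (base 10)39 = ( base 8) 47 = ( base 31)18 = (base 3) 1110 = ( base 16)27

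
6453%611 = 343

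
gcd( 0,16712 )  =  16712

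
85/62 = 85/62=1.37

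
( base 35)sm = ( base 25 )1F2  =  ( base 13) 5c1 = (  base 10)1002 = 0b1111101010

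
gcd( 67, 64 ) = 1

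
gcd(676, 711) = 1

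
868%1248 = 868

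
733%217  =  82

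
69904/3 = 69904/3 = 23301.33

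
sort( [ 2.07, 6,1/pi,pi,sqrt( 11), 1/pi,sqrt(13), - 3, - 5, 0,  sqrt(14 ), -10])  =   [  -  10,  -  5, -3,0,1/pi, 1/pi,  2.07, pi,sqrt(11), sqrt( 13), sqrt( 14), 6 ] 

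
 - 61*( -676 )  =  41236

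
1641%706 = 229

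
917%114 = 5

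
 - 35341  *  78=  - 2756598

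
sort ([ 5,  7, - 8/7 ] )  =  [ - 8/7,5, 7] 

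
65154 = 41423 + 23731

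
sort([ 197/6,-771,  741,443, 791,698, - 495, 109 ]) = [ - 771, - 495,197/6, 109,443,698,741,791]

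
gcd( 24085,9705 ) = 5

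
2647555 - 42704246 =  - 40056691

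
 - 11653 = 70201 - 81854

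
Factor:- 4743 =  - 3^2*17^1*31^1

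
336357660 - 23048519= 313309141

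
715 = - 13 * ( - 55)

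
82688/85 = 4864/5  =  972.80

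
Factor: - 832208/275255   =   - 2^4 * 5^(  -  1)*13^1*4001^1*55051^( - 1)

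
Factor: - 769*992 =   -  2^5*31^1 * 769^1 = -  762848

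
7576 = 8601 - 1025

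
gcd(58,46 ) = 2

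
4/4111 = 4/4111 = 0.00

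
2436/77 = 348/11 = 31.64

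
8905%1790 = 1745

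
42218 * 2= 84436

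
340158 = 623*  546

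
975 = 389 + 586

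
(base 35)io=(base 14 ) 34a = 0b1010001110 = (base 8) 1216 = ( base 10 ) 654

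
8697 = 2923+5774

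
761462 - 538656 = 222806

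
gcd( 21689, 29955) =1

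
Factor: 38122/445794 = 3^( - 1) *7^2*191^(-1) = 49/573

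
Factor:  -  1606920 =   -  2^3*3^1*5^1*7^1*1913^1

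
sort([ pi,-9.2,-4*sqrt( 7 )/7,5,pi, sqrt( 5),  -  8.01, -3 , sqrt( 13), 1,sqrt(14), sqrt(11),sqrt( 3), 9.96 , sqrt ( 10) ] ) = [ - 9.2, -8.01, - 3,-4*sqrt (7)/7, 1,sqrt(3) , sqrt(5),pi,pi,sqrt(10), sqrt(11), sqrt( 13 ), sqrt(14 ),5,9.96 ] 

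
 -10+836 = 826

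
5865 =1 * 5865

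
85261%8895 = 5206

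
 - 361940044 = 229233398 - 591173442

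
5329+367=5696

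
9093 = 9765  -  672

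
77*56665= 4363205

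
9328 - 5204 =4124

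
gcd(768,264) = 24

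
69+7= 76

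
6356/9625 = 908/1375=0.66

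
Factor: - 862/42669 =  - 2/99   =  - 2^1*3^(- 2)*11^( - 1) 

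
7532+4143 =11675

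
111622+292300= 403922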